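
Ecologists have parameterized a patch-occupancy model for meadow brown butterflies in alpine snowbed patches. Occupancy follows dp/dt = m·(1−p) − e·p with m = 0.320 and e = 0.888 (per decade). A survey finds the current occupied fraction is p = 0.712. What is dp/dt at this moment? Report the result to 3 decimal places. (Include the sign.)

-0.540

Colonization term: m·(1−p) = 0.320×0.2880 = 0.09216.
Extinction term: e·p = 0.63226.
dp/dt = 0.09216 − 0.63226 = -0.54010.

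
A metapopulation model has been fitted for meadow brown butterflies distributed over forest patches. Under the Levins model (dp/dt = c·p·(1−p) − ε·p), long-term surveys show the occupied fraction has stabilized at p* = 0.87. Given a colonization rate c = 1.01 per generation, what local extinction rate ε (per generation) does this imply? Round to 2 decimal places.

0.13

At equilibrium c(1−p*) = ε.
ε = 1.01 × (1 − 0.87) = 1.01 × 0.1300 = 0.1313.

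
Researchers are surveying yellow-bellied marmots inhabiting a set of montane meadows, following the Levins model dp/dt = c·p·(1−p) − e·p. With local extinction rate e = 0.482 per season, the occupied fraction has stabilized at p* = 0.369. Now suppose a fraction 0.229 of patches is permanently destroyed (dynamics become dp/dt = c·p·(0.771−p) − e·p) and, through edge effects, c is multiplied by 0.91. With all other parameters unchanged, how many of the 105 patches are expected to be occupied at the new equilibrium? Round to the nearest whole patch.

Balance c(1−p*) = e gives c = e/(1 − 0.36900) = 0.482/0.63100 = 0.76387.
New p* = 0.771 − e/c = 0.771 − 0.48200/0.69512 = 0.07759.
Expected occupied = 105 × 0.07759 = 8.15 ≈ 8.

8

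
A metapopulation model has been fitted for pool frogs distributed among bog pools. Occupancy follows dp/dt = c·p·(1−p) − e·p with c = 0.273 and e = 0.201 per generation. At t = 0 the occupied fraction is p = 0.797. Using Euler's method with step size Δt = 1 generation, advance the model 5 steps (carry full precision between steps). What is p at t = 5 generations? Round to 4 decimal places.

0.4718

Update rule: p ← p + [c·p·(1−p) − e·p]·Δt with Δt = 1.
t = 1: p = 0.79700 + (-0.11603) = 0.68097
t = 2: p = 0.68097 + (-0.07757) = 0.60341
t = 3: p = 0.60341 + (-0.05595) = 0.54745
t = 4: p = 0.54745 + (-0.04240) = 0.50505
t = 5: p = 0.50505 + (-0.03327) = 0.47178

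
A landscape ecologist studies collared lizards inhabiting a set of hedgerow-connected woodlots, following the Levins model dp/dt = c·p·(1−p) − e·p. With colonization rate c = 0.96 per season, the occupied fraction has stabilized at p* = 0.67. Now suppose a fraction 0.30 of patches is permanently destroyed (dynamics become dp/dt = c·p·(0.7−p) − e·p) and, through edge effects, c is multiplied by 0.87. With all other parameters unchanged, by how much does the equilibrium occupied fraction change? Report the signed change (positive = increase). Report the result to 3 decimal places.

-0.349

Balance c(1−p*) = e gives e = 0.96×(1 − 0.67000) = 0.31680.
New p* = 0.7 − e/c = 0.7 − 0.31680/0.83520 = 0.32069.
Δp* = 0.32069 − 0.67000 = -0.34931.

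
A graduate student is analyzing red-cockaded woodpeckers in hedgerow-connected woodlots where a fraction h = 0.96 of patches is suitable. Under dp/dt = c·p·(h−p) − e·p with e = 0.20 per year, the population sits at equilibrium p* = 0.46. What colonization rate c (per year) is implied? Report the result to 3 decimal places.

At equilibrium c(h−p*) = e, so c = e/(h−p*).
c = 0.20/(0.96 − 0.46) = 0.20/0.5000 = 0.4000.

0.400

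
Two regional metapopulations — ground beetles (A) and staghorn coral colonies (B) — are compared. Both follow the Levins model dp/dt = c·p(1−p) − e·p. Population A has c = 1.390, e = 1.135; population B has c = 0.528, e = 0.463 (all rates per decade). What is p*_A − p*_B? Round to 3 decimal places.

A: p*_A = 1 − 1.135/1.390 = 0.1835.
B: p*_B = 1 − 0.463/0.528 = 0.1231.
p*_A − p*_B = 0.1835 − 0.1231 = 0.0603.

0.060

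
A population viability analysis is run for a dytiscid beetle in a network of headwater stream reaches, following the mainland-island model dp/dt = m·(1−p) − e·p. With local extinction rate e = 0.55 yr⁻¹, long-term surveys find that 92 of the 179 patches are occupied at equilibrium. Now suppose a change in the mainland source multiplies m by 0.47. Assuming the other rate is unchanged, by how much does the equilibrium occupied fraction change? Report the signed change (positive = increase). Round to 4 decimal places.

-0.1820

Observed p* = 92/179 = 0.51397.
Balance m(1−p*) = e·p* gives m = e·p*/(1−p*) = 0.55×0.51397/0.48603 = 0.58162.
New p* = m/(m+e) = 0.27336/(0.27336+0.55000) = 0.33201.
Δp* = 0.33201 − 0.51397 = -0.18196.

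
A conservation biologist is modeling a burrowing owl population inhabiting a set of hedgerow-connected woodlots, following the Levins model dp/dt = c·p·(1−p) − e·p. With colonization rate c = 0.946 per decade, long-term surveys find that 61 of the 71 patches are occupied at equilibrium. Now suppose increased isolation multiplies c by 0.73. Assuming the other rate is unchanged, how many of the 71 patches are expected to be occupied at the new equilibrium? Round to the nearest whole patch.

57

Observed p* = 61/71 = 0.85915.
Balance c(1−p*) = e gives e = 0.946×(1 − 0.85915) = 0.13324.
New p* = 1 − e/c = 1 − 0.13324/0.69058 = 0.80706.
Expected occupied = 71 × 0.80706 = 57.30 ≈ 57.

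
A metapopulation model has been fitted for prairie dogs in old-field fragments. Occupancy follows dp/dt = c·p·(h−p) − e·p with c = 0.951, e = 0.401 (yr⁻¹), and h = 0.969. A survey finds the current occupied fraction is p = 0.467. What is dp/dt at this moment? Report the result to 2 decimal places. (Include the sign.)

Colonization term: c·p·(h−p) = 0.951×0.467×0.5020 = 0.22295.
Extinction term: e·p = 0.18727.
dp/dt = 0.22295 − 0.18727 = 0.03568.

0.04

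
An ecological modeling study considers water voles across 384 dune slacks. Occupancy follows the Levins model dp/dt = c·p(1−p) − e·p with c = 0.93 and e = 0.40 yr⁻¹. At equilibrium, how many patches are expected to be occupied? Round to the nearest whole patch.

219

p* = 1 − e/c = 1 − 0.40/0.93 = 0.5699.
Expected occupied patches = N × p* = 384 × 0.5699 = 218.84 ≈ 219.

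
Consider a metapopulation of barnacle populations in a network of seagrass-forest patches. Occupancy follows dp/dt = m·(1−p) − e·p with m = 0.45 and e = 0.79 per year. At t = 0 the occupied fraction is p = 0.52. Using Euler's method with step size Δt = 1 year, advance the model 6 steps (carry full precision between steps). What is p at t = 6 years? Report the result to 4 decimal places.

0.3629

Update rule: p ← p + [m·(1−p) − e·p]·Δt with Δt = 1.
p: 0.52000 → 0.32520  (Δp = -0.19480)
p: 0.32520 → 0.37195  (Δp = +0.04675)
p: 0.37195 → 0.36073  (Δp = -0.01122)
p: 0.36073 → 0.36342  (Δp = +0.00269)
p: 0.36342 → 0.36278  (Δp = -0.00065)
p: 0.36278 → 0.36293  (Δp = +0.00016)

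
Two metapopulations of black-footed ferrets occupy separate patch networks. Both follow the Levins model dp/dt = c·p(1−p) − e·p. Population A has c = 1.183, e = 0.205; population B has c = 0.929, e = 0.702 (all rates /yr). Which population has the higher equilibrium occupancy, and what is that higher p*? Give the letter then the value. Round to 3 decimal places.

A: p*_A = 1 − 0.205/1.183 = 0.8267.
B: p*_B = 1 − 0.702/0.929 = 0.2443.
A is higher at 0.8267.

A, 0.827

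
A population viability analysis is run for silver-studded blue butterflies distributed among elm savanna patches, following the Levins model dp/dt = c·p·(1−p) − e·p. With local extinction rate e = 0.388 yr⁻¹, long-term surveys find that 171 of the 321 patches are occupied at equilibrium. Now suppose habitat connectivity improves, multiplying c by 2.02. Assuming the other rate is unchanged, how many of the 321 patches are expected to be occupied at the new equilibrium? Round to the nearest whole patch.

247

Observed p* = 171/321 = 0.53271.
Balance c(1−p*) = e gives c = e/(1 − 0.53271) = 0.388/0.46729 = 0.83032.
New p* = 1 − e/c = 1 − 0.38800/1.67725 = 0.76867.
Expected occupied = 321 × 0.76867 = 246.74 ≈ 247.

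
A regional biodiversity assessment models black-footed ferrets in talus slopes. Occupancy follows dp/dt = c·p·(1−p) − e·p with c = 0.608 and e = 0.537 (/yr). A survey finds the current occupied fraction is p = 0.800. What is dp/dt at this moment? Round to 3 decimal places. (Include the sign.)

Colonization term: c·p·(1−p) = 0.608×0.800×0.2000 = 0.09728.
Extinction term: e·p = 0.42960.
dp/dt = 0.09728 − 0.42960 = -0.33232.

-0.332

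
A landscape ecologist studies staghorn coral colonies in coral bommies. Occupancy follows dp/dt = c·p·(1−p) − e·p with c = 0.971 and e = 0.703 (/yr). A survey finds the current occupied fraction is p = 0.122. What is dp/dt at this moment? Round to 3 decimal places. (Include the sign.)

0.018

Colonization term: c·p·(1−p) = 0.971×0.122×0.8780 = 0.10401.
Extinction term: e·p = 0.08577.
dp/dt = 0.10401 − 0.08577 = 0.01824.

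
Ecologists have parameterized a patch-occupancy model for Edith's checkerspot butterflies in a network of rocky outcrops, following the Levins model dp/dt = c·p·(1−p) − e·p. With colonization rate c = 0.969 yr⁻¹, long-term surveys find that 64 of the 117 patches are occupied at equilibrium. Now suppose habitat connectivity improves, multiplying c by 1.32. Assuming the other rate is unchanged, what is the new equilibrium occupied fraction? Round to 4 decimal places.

0.6568

Observed p* = 64/117 = 0.54701.
Balance c(1−p*) = e gives e = 0.969×(1 − 0.54701) = 0.43895.
New p* = 1 − e/c = 1 − 0.43895/1.27908 = 0.65682.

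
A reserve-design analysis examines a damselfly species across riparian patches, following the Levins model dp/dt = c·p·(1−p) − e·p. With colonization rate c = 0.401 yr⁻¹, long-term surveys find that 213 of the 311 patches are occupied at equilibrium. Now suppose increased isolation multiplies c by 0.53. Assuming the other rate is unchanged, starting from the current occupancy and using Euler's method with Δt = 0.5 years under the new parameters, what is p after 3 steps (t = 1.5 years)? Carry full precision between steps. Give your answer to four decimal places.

Observed p* = 213/311 = 0.68489.
Balance c(1−p*) = e gives e = 0.401×(1 − 0.68489) = 0.12636.
Starting from p₀ = 0.68489; update p ← p + (dp/dt)·Δt with the new parameters.
p: 0.68489 → 0.66455  (Δp = -0.02034)
p: 0.66455 → 0.64625  (Δp = -0.01830)
p: 0.64625 → 0.62972  (Δp = -0.01654)

0.6297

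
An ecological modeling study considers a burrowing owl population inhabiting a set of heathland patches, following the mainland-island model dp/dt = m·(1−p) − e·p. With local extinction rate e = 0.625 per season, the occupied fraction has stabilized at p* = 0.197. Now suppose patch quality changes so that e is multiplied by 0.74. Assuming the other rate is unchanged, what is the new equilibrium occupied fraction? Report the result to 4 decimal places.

Balance m(1−p*) = e·p* gives m = e·p*/(1−p*) = 0.625×0.19700/0.80300 = 0.15333.
New p* = m/(m+e) = 0.15333/(0.15333+0.46250) = 0.24898.

0.2490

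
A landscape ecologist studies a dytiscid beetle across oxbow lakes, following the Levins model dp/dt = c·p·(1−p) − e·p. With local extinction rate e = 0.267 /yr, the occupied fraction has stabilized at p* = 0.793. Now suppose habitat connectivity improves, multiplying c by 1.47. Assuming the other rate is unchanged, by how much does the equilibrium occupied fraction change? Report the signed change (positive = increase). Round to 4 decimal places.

Balance c(1−p*) = e gives c = e/(1 − 0.79300) = 0.267/0.20700 = 1.28986.
New p* = 1 − e/c = 1 − 0.26700/1.89609 = 0.85918.
Δp* = 0.85918 − 0.79300 = +0.06618.

0.0662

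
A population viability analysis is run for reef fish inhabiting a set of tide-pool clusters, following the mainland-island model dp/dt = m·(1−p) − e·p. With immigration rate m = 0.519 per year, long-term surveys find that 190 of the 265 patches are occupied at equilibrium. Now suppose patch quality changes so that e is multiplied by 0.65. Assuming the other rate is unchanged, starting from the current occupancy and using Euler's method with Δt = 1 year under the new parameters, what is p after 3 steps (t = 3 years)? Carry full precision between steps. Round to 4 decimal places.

0.7925

Observed p* = 190/265 = 0.71698.
Balance m(1−p*) = e·p* gives e = m(1−p*)/p* = 0.519×0.28302/0.71698 = 0.20487.
Starting from p₀ = 0.71698; update p ← p + (dp/dt)·Δt with the new parameters.
step 1: Δp = +0.05141, p = 0.76839
step 2: Δp = +0.01788, p = 0.78627
step 3: Δp = +0.00622, p = 0.79249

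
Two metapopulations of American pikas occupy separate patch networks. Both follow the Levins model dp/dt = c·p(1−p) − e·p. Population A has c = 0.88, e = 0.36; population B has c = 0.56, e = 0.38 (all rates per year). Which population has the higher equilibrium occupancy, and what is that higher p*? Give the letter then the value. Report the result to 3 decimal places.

A: p*_A = 1 − 0.36/0.88 = 0.5909.
B: p*_B = 1 − 0.38/0.56 = 0.3214.
A is higher at 0.5909.

A, 0.591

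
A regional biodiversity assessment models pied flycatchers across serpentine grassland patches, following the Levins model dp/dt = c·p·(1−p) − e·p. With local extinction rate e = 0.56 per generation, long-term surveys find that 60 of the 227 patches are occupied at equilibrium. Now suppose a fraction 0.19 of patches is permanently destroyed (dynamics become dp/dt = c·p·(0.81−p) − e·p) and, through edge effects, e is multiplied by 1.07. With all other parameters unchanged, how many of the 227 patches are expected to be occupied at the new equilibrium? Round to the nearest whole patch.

5

Observed p* = 60/227 = 0.26432.
Balance c(1−p*) = e gives c = e/(1 − 0.26432) = 0.56/0.73568 = 0.76120.
New p* = 0.81 − e/c = 0.81 − 0.59920/0.76120 = 0.02282.
Expected occupied = 227 × 0.02282 = 5.18 ≈ 5.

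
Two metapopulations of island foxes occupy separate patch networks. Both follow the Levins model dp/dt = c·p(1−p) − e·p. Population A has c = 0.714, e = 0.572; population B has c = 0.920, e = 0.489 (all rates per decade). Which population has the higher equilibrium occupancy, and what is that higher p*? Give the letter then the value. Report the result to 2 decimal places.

B, 0.47

A: p*_A = 1 − 0.572/0.714 = 0.1989.
B: p*_B = 1 − 0.489/0.920 = 0.4685.
B is higher at 0.4685.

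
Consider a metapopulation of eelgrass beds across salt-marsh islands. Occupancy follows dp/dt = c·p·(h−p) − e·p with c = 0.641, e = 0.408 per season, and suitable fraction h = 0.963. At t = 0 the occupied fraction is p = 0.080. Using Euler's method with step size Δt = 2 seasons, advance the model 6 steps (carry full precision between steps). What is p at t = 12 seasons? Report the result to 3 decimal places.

Update rule: p ← p + [c·p·(h−p) − e·p]·Δt with Δt = 2.
t = 2: p = 0.08000 + (+0.02528) = 0.10528
t = 4: p = 0.10528 + (+0.02986) = 0.13514
t = 6: p = 0.13514 + (+0.03315) = 0.16829
t = 8: p = 0.16829 + (+0.03413) = 0.20242
t = 10: p = 0.20242 + (+0.03220) = 0.23462
t = 12: p = 0.23462 + (+0.02763) = 0.26225

0.262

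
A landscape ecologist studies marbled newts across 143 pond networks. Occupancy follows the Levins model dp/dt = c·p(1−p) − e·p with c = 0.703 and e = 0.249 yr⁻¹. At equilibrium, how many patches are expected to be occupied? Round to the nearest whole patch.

p* = 1 − e/c = 1 − 0.249/0.703 = 0.6458.
Expected occupied patches = N × p* = 143 × 0.6458 = 92.35 ≈ 92.

92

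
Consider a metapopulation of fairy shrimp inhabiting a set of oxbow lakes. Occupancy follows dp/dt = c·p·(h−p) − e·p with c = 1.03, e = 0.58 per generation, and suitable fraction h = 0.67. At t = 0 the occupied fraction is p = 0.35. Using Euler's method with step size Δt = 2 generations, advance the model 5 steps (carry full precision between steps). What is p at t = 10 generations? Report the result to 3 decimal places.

0.123

Update rule: p ← p + [c·p·(h−p) − e·p]·Δt with Δt = 2.
p: 0.35000 → 0.17472  (Δp = -0.17528)
p: 0.17472 → 0.15031  (Δp = -0.02441)
p: 0.15031 → 0.13687  (Δp = -0.01344)
p: 0.13687 → 0.12841  (Δp = -0.00845)
p: 0.12841 → 0.12272  (Δp = -0.00569)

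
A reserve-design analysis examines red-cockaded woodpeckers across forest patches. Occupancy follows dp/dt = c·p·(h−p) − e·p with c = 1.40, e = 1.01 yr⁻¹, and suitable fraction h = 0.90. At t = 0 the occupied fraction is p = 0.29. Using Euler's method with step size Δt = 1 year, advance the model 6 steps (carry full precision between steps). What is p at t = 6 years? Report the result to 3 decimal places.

Update rule: p ← p + [c·p·(h−p) − e·p]·Δt with Δt = 1.
p: 0.29000 → 0.24476  (Δp = -0.04524)
p: 0.24476 → 0.22208  (Δp = -0.02268)
p: 0.22208 → 0.20855  (Δp = -0.01353)
p: 0.20855 → 0.19980  (Δp = -0.00875)
p: 0.19980 → 0.19386  (Δp = -0.00594)
p: 0.19386 → 0.18971  (Δp = -0.00415)

0.190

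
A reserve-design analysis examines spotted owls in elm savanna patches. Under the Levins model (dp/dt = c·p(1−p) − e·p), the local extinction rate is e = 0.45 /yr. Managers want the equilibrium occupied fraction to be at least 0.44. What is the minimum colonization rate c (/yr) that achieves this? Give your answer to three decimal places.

p* = 1 − e/c ≥ 0.44 requires e/c ≤ 0.5600, i.e. c ≥ e/0.5600.
c_min = 0.45/0.5600 = 0.8036.

0.804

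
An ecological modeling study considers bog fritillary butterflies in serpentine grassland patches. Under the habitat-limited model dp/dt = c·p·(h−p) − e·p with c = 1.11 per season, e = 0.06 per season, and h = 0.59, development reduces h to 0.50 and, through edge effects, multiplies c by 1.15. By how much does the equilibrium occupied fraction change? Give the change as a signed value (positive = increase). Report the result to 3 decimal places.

-0.083

Before: p* = h − e/c = 0.59 − 0.06/1.11 = 0.59 − 0.0541 = 0.5359.
After: c = 1.2765, e = 0.06, h = 0.50; p* = 0.50 − 0.06/1.2765 = 0.4530.
Δp* = 0.4530 − 0.5359 = -0.0829.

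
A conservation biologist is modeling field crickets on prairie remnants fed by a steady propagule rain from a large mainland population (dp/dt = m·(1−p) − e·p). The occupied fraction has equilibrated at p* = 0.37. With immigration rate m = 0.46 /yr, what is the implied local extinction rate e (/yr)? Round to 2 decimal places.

At equilibrium m(1−p*) = e·p*, so e = m(1−p*)/p*.
e = 0.46 × 0.6300 / 0.37 = 0.7832.

0.78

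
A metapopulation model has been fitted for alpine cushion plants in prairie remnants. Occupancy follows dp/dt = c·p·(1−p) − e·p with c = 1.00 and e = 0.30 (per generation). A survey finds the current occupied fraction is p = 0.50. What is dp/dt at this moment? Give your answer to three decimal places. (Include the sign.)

0.100

Colonization term: c·p·(1−p) = 1.00×0.50×0.5000 = 0.25000.
Extinction term: e·p = 0.15000.
dp/dt = 0.25000 − 0.15000 = 0.10000.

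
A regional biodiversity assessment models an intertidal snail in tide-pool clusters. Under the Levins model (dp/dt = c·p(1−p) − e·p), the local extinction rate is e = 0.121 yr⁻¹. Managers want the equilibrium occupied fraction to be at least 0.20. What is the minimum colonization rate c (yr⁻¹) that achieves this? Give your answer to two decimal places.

0.15

p* = 1 − e/c ≥ 0.20 requires e/c ≤ 0.8000, i.e. c ≥ e/0.8000.
c_min = 0.121/0.8000 = 0.1512.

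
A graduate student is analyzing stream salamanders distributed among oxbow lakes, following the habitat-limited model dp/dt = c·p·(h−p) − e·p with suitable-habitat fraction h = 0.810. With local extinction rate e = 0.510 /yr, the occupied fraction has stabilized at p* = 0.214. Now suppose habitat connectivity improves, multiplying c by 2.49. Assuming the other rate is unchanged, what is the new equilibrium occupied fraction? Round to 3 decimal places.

0.571

Balance c(h−p*) = e gives c = e/(0.81 − 0.21400) = 0.510/0.59600 = 0.85570.
New p* = 0.81 − e/c = 0.81 − 0.51000/2.13069 = 0.57064.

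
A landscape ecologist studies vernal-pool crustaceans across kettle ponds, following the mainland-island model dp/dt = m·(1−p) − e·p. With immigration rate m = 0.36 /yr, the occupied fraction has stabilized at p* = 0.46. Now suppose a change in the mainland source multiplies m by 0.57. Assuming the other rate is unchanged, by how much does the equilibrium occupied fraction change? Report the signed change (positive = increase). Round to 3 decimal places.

Balance m(1−p*) = e·p* gives e = m(1−p*)/p* = 0.36×0.54000/0.46000 = 0.42261.
New p* = m/(m+e) = 0.20520/(0.20520+0.42261) = 0.32685.
Δp* = 0.32685 − 0.46000 = -0.13315.

-0.133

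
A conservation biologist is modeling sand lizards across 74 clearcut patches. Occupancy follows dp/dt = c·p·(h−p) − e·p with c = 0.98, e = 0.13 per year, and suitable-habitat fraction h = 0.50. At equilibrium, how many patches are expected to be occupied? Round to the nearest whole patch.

p* = h − e/c = 0.50 − 0.1327 = 0.3673.
Expected occupied patches = N × p* = 74 × 0.3673 = 27.18 ≈ 27.

27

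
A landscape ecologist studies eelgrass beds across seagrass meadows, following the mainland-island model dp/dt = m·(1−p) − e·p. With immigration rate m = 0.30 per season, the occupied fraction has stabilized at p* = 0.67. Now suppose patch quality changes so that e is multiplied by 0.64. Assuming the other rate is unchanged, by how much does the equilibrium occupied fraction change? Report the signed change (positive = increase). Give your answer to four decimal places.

Balance m(1−p*) = e·p* gives e = m(1−p*)/p* = 0.30×0.33000/0.67000 = 0.14776.
New p* = m/(m+e) = 0.30000/(0.30000+0.09457) = 0.76032.
Δp* = 0.76032 − 0.67000 = +0.09032.

0.0903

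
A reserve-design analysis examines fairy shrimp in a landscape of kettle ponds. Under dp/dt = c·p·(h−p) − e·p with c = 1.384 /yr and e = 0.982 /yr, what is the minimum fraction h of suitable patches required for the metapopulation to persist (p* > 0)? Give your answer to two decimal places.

0.71

p* = h − e/c is positive only when h > e/c.
h_min = e/c = 0.982/1.384 = 0.7095.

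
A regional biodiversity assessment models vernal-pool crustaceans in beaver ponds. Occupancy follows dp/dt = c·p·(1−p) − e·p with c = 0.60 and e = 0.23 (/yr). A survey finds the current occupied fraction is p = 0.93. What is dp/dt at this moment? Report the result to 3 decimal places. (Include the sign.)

Colonization term: c·p·(1−p) = 0.60×0.93×0.0700 = 0.03906.
Extinction term: e·p = 0.21390.
dp/dt = 0.03906 − 0.21390 = -0.17484.

-0.175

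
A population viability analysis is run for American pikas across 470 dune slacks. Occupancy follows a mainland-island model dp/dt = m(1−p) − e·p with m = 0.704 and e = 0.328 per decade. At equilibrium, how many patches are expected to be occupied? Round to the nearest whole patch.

321

p* = m/(m+e) = 0.704/1.0320 = 0.6822.
Expected occupied patches = N × p* = 470 × 0.6822 = 320.62 ≈ 321.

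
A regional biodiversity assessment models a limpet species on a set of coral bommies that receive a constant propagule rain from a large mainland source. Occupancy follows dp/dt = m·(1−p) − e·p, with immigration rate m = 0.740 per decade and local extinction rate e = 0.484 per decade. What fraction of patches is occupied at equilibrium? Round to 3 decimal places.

0.605

At equilibrium the propagule rain into empty patches balances local extinction: m(1−p*) = e·p*.
p* = m/(m+e) = 0.740/(0.740+0.484) = 0.740/1.2240 = 0.6046.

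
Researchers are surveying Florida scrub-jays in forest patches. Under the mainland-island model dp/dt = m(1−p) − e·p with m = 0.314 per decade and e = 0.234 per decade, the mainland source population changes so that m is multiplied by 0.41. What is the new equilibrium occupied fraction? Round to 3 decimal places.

0.355

Before: p* = 0.314/(0.314+0.234) = 0.5730.
After: m = 0.12874, e = 0.234; p* = 0.12874/0.3627 = 0.3549.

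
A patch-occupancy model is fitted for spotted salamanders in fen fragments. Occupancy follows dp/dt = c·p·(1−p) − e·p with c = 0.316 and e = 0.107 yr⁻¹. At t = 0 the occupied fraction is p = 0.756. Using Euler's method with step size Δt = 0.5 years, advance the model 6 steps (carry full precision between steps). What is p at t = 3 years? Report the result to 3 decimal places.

Update rule: p ← p + [c·p·(1−p) − e·p]·Δt with Δt = 0.5.
p: 0.75600 → 0.74470  (Δp = -0.01130)
p: 0.74470 → 0.73490  (Δp = -0.00980)
p: 0.73490 → 0.72636  (Δp = -0.00853)
p: 0.72636 → 0.71891  (Δp = -0.00746)
p: 0.71891 → 0.71237  (Δp = -0.00653)
p: 0.71237 → 0.70664  (Δp = -0.00574)

0.707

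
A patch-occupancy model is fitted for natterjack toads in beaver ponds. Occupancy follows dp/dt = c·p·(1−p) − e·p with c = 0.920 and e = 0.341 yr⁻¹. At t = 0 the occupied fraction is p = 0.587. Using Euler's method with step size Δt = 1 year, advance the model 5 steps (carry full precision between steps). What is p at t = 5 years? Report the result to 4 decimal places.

0.6287

Update rule: p ← p + [c·p·(1−p) − e·p]·Δt with Δt = 1.
t = 1: p = 0.58700 + (+0.02287) = 0.60987
t = 2: p = 0.60987 + (+0.01093) = 0.62080
t = 3: p = 0.62080 + (+0.00488) = 0.62568
t = 4: p = 0.62568 + (+0.00211) = 0.62779
t = 5: p = 0.62779 + (+0.00090) = 0.62869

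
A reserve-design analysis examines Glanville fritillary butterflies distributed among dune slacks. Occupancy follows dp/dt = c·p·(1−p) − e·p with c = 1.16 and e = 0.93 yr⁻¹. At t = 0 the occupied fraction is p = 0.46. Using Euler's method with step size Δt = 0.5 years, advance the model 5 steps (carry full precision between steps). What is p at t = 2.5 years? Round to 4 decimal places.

Update rule: p ← p + [c·p·(1−p) − e·p]·Δt with Δt = 0.5.
  1  |  dp/dt·Δt = -0.069828  |  p_1 = 0.390172
  2  |  dp/dt·Δt = -0.043426  |  p_2 = 0.346746
  3  |  dp/dt·Δt = -0.029859  |  p_3 = 0.316887
  4  |  dp/dt·Δt = -0.021800  |  p_4 = 0.295087
  5  |  dp/dt·Δt = -0.016569  |  p_5 = 0.278518

0.2785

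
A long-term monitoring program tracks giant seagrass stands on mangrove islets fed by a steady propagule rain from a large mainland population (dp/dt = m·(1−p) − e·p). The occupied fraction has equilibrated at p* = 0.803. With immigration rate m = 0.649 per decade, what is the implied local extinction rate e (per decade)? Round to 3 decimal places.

At equilibrium m(1−p*) = e·p*, so e = m(1−p*)/p*.
e = 0.649 × 0.1970 / 0.803 = 0.1592.

0.159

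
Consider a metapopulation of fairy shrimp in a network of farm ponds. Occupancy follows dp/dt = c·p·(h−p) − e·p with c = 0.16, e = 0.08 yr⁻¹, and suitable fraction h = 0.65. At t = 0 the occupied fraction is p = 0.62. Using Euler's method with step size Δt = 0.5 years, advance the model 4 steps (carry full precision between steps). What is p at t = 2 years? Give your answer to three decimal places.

Update rule: p ← p + [c·p·(h−p) − e·p]·Δt with Δt = 0.5.
step 1: Δp = -0.02331, p = 0.59669
step 2: Δp = -0.02132, p = 0.57537
step 3: Δp = -0.01958, p = 0.55579
step 4: Δp = -0.01804, p = 0.53774

0.538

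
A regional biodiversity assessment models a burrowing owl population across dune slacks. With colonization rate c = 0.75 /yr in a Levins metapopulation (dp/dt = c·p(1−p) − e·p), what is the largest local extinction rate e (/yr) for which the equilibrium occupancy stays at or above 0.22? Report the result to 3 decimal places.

1 − e/c ≥ 0.22 ⇒ e ≤ c(1 − 0.22) = 0.75 × 0.7800.
e_max = 0.5850.

0.585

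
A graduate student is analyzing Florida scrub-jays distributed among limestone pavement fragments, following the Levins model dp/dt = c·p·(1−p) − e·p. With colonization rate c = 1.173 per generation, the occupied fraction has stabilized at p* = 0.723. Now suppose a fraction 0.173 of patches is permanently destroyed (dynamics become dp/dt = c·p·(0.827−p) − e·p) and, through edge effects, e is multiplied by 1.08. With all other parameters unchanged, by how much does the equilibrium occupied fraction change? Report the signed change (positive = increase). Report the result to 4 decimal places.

Balance c(1−p*) = e gives e = 1.173×(1 − 0.72300) = 0.32492.
New p* = 0.827 − e/c = 0.827 − 0.35091/1.17300 = 0.52784.
Δp* = 0.52784 − 0.72300 = -0.19516.

-0.1952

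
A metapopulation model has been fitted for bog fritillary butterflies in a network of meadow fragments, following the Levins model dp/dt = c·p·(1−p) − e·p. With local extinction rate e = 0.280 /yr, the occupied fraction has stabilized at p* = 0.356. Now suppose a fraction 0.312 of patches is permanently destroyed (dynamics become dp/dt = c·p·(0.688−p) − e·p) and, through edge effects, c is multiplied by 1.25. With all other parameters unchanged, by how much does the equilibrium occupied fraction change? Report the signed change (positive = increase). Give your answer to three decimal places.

-0.183

Balance c(1−p*) = e gives c = e/(1 − 0.35600) = 0.280/0.64400 = 0.43478.
New p* = 0.688 − e/c = 0.688 − 0.28000/0.54348 = 0.17280.
Δp* = 0.17280 − 0.35600 = -0.18320.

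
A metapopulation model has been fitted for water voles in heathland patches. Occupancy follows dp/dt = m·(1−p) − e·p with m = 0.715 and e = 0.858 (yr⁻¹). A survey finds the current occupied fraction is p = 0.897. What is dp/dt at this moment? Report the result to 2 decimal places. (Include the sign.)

Colonization term: m·(1−p) = 0.715×0.1030 = 0.07364.
Extinction term: e·p = 0.76963.
dp/dt = 0.07364 − 0.76963 = -0.69598.

-0.70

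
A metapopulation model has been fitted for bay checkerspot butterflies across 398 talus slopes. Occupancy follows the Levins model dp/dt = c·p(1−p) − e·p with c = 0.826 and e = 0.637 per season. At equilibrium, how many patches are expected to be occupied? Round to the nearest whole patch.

91

p* = 1 − e/c = 1 − 0.637/0.826 = 0.2288.
Expected occupied patches = N × p* = 398 × 0.2288 = 91.07 ≈ 91.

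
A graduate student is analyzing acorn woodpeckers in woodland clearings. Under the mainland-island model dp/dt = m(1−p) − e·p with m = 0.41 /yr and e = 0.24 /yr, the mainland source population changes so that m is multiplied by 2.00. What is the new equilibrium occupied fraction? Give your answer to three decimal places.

Before: p* = 0.41/(0.41+0.24) = 0.6308.
After: m = 0.82, e = 0.24; p* = 0.82/1.0600 = 0.7736.

0.774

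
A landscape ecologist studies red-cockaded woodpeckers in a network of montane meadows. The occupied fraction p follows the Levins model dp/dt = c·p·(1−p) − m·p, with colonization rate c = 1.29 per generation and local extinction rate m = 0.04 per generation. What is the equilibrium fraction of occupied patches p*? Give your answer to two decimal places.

Setting dp/dt = 0 and dividing through by p* gives c·(1−p*) = m.
So p* = 1 − m/c = 1 − 0.04/1.29 = 1 − 0.0310 = 0.9690.

0.97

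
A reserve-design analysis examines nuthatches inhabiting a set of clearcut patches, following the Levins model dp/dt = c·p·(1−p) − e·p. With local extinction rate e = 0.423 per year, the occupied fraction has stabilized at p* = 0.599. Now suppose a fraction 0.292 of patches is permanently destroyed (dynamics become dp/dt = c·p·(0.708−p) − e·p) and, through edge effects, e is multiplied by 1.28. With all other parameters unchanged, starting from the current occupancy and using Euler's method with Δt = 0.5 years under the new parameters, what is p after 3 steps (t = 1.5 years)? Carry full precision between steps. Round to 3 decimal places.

0.358

Balance c(1−p*) = e gives c = e/(1 − 0.59900) = 0.423/0.40100 = 1.05486.
Starting from p₀ = 0.59900; update p ← p + (dp/dt)·Δt with the new parameters.
step 1: Δp = -0.12772, p = 0.47128
step 2: Δp = -0.06874, p = 0.40253
step 3: Δp = -0.04412, p = 0.35841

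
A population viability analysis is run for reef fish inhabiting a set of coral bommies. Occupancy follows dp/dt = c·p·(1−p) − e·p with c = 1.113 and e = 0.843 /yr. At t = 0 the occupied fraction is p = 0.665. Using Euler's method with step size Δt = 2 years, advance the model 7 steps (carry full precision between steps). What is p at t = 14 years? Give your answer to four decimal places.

Update rule: p ← p + [c·p·(1−p) − e·p]·Δt with Δt = 2.
p: 0.66500 → 0.03971  (Δp = -0.62529)
p: 0.03971 → 0.05764  (Δp = +0.01793)
p: 0.05764 → 0.08137  (Δp = +0.02373)
p: 0.08137 → 0.11057  (Δp = +0.02920)
p: 0.11057 → 0.14306  (Δp = +0.03249)
p: 0.14306 → 0.17476  (Δp = +0.03169)
p: 0.17476 → 0.20114  (Δp = +0.02639)

0.2011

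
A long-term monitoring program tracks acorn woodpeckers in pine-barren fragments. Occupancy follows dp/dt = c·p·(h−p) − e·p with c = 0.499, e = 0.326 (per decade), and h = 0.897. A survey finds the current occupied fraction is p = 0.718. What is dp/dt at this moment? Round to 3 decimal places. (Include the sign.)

-0.170

Colonization term: c·p·(h−p) = 0.499×0.718×0.1790 = 0.06413.
Extinction term: e·p = 0.23407.
dp/dt = 0.06413 − 0.23407 = -0.16994.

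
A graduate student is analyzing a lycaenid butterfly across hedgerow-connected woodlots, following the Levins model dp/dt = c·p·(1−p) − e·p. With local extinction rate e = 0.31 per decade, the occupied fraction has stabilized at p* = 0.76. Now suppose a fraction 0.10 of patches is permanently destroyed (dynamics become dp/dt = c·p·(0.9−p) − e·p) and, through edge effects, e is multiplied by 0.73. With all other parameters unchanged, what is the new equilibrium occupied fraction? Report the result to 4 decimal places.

0.7248

Balance c(1−p*) = e gives c = e/(1 − 0.76000) = 0.31/0.24000 = 1.29167.
New p* = 0.9 − e/c = 0.9 − 0.22630/1.29167 = 0.72480.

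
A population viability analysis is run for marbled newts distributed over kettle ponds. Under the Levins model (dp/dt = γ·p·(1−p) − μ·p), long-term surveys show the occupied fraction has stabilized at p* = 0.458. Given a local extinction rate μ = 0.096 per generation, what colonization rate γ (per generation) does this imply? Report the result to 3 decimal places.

At equilibrium γ(1−p*) = μ, so γ = μ/(1−p*).
γ = 0.096/(1 − 0.458) = 0.096/0.5420 = 0.1771.

0.177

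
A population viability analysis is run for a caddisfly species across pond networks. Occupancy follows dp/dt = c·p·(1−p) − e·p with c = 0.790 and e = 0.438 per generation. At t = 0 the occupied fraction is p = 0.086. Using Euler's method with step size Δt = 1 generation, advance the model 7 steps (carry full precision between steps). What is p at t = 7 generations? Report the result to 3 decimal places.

Update rule: p ← p + [c·p·(1−p) − e·p]·Δt with Δt = 1.
t = 1: p = 0.08600 + (+0.02443) = 0.11043
t = 2: p = 0.11043 + (+0.02924) = 0.13967
t = 3: p = 0.13967 + (+0.03375) = 0.17342
t = 4: p = 0.17342 + (+0.03728) = 0.21070
t = 5: p = 0.21070 + (+0.03909) = 0.24980
t = 6: p = 0.24980 + (+0.03863) = 0.28843
t = 7: p = 0.28843 + (+0.03581) = 0.32424

0.324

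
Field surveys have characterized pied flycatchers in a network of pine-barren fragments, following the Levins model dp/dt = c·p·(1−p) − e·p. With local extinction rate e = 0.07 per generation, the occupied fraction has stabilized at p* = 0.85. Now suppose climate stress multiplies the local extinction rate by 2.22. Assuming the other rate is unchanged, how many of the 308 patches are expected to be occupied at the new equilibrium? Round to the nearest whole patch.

205

Balance c(1−p*) = e gives c = e/(1 − 0.85000) = 0.07/0.15000 = 0.46667.
New p* = 1 − e/c = 1 − 0.15540/0.46667 = 0.66700.
Expected occupied = 308 × 0.66700 = 205.44 ≈ 205.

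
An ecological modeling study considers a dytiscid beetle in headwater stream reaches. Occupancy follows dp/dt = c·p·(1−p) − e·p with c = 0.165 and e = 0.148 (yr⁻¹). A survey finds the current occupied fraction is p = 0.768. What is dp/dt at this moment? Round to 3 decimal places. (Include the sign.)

-0.084

Colonization term: c·p·(1−p) = 0.165×0.768×0.2320 = 0.02940.
Extinction term: e·p = 0.11366.
dp/dt = 0.02940 − 0.11366 = -0.08426.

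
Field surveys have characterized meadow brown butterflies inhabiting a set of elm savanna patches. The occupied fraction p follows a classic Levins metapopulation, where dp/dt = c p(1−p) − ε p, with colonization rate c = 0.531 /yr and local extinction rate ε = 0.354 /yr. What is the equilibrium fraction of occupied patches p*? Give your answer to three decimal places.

0.333

At equilibrium, colonization balances extinction: c·p*·(1−p*) = ε·p*.
So p* = 1 − ε/c = 1 − 0.354/0.531 = 1 − 0.6667 = 0.3333.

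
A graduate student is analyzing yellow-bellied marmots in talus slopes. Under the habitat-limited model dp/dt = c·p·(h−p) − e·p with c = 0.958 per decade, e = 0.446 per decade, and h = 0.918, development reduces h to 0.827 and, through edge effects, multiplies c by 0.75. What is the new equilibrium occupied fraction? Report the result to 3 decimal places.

0.206

Before: p* = h − e/c = 0.918 − 0.446/0.958 = 0.918 − 0.4656 = 0.4524.
After: c = 0.7185, e = 0.446, h = 0.827; p* = 0.827 − 0.446/0.7185 = 0.2063.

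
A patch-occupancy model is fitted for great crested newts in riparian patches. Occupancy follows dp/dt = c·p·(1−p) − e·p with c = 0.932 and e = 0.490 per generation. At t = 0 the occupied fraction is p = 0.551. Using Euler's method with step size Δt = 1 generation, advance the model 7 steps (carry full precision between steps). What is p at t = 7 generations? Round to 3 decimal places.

Update rule: p ← p + [c·p·(1−p) − e·p]·Δt with Δt = 1.
  1  |  dp/dt·Δt = -0.039414  |  p_1 = 0.511586
  2  |  dp/dt·Δt = -0.017802  |  p_2 = 0.493784
  3  |  dp/dt·Δt = -0.008990  |  p_3 = 0.484794
  4  |  dp/dt·Δt = -0.004764  |  p_4 = 0.480029
  5  |  dp/dt·Δt = -0.002586  |  p_5 = 0.477443
  6  |  dp/dt·Δt = -0.001421  |  p_6 = 0.476022
  7  |  dp/dt·Δt = -0.000787  |  p_7 = 0.475235

0.475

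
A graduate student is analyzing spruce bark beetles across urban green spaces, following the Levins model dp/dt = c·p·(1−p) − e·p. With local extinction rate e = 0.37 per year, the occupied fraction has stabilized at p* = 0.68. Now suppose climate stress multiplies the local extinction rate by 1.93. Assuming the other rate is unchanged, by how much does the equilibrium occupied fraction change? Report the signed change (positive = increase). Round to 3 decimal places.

-0.298

Balance c(1−p*) = e gives c = e/(1 − 0.68000) = 0.37/0.32000 = 1.15625.
New p* = 1 − e/c = 1 − 0.71410/1.15625 = 0.38240.
Δp* = 0.38240 − 0.68000 = -0.29760.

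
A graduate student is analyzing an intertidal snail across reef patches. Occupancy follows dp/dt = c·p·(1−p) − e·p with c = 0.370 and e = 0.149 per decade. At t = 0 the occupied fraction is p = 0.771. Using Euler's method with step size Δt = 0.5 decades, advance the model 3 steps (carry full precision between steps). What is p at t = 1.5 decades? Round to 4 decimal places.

0.7084

Update rule: p ← p + [c·p·(1−p) − e·p]·Δt with Δt = 0.5.
t = 0.5: p = 0.77100 + (-0.02478) = 0.74622
t = 1: p = 0.74622 + (-0.02056) = 0.72566
t = 1.5: p = 0.72566 + (-0.01723) = 0.70843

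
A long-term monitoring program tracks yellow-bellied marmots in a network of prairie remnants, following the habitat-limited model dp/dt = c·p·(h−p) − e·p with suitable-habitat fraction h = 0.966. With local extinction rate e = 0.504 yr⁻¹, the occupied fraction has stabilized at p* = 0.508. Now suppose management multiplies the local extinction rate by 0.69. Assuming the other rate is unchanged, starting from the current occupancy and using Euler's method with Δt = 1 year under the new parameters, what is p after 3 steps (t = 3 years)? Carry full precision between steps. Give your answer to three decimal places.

0.643

Balance c(h−p*) = e gives c = e/(0.966 − 0.50800) = 0.504/0.45800 = 1.10044.
Starting from p₀ = 0.50800; update p ← p + (dp/dt)·Δt with the new parameters.
  1  |  dp/dt·Δt = +0.079370  |  p_1 = 0.587370
  2  |  dp/dt·Δt = +0.040469  |  p_2 = 0.627839
  3  |  dp/dt·Δt = +0.015297  |  p_3 = 0.643136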